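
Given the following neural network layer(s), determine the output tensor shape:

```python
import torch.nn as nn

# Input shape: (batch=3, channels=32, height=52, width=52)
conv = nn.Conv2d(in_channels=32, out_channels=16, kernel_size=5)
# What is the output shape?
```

Input: (3, 32, 52, 52) -> Output: (3, 16, 48, 48)

Answer: (3, 16, 48, 48)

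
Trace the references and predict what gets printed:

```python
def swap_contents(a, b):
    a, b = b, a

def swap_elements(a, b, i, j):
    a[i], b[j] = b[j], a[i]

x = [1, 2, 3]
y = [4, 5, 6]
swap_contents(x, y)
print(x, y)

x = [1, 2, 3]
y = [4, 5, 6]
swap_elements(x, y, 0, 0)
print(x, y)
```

Key concept: parameter rebinding vs mutation.
Step by step:
`x = [1, 2, 3]` → x = [1, 2, 3]
`y = [4, 5, 6]` → y = [4, 5, 6]
`swap_contents(x, y)` → no visible change to tracked variables
`print(x, y)` → prints [1, 2, 3] [4, 5, 6]
`x = [1, 2, 3]` → x = [1, 2, 3]
`y = [4, 5, 6]` → y = [4, 5, 6]
`swap_elements(x, y, 0, 0)` → x = [4, 2, 3]; y = [1, 5, 6]
`print(x, y)` → prints [4, 2, 3] [1, 5, 6]

Answer:
[1, 2, 3] [4, 5, 6]
[4, 2, 3] [1, 5, 6]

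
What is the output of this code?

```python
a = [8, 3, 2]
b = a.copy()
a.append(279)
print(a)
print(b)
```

Key concept: list.copy() creates independent copy.
Step by step:
`a = [8, 3, 2]` → a = [8, 3, 2]
`b = a.copy()` → b = [8, 3, 2]
`a.append(279)` → a = [8, 3, 2, 279]
`print(a)` → prints [8, 3, 2, 279]
`print(b)` → prints [8, 3, 2]

Answer:
[8, 3, 2, 279]
[8, 3, 2]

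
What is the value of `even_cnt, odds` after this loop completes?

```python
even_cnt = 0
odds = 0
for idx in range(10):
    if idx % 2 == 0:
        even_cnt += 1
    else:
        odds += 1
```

Count evens and odds in range(10)
`even_cnt, odds` takes the values: (0, 0) → (1, 0) → (1, 1) → (2, 1) → (2, 2) → (3, 2) → (3, 3) → (4, 3) → (4, 4) → (5, 4) → (5, 5)

Answer: 5, 5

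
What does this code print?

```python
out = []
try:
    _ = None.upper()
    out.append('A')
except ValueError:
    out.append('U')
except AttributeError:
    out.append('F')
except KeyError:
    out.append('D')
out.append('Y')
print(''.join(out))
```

Execution trace: 'F' (except AttributeError) → 'Y' (after the try/except). Output: FY

Answer: FY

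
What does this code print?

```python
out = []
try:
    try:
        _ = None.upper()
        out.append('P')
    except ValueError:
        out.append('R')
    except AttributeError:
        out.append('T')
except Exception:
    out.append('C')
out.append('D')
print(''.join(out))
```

Execution trace: 'T' (inner except AttributeError) → 'D' (after the try/except). Output: TD

Answer: TD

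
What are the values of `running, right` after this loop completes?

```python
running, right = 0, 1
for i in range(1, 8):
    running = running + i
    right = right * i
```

Sum and factorial of 1 to 7
`running, right` takes the values: (0, 1) → (1, 1) → (3, 1) → (3, 2) → (6, 2) → (6, 6) → (10, 6) → (10, 24) → (15, 24) → (15, 120) → (21, 120) → (21, 720) → (28, 720) → (28, 5040)

Answer: 28, 5040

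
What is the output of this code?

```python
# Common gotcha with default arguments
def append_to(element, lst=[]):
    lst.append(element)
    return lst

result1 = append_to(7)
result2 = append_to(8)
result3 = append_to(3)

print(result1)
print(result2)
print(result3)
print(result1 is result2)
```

Key concept: mutable default argument gotcha.
Step by step:
`result1 = append_to(7)` → result1 = [7]
`result2 = append_to(8)` → result1 = [7, 8] (same object as result2); result2 = [7, 8] (same object as result1)
`result3 = append_to(3)` → result1 = [7, 8, 3] (same object as result2, result3); result2 = [7, 8, 3] (same object as result1, result3); result3 = [7, 8, 3] (same object as result1, result2)
`print(result1)` → prints [7, 8, 3]
`print(result2)` → prints [7, 8, 3]
`print(result3)` → prints [7, 8, 3]
`print(result1 is result2)` → prints True

Answer:
[7, 8, 3]
[7, 8, 3]
[7, 8, 3]
True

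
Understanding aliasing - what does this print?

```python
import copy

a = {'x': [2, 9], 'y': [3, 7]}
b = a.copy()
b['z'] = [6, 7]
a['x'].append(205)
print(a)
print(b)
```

Key concept: shallow copy of dict with mutable values.
Step by step:
`a = {'x': [2, 9], 'y': [3, 7]}` → a = {'x': [2, 9], 'y': [3, 7]}
`b = a.copy()` → b = {'x': [2, 9], 'y': [3, 7]}
`b['z'] = [6, 7]` → b = {'x': [2, 9], 'y': [3, 7], 'z': [6, 7]}
`a['x'].append(205)` → a = {'x': [2, 9, 205], 'y': [3, 7]}; b = {'x': [2, 9, 205], 'y': [3, 7], 'z': [6, 7]}
`print(a)` → prints {'x': [2, 9, 205], 'y': [3, 7]}
`print(b)` → prints {'x': [2, 9, 205], 'y': [3, 7], 'z': [6, 7]}

Answer:
{'x': [2, 9, 205], 'y': [3, 7]}
{'x': [2, 9, 205], 'y': [3, 7], 'z': [6, 7]}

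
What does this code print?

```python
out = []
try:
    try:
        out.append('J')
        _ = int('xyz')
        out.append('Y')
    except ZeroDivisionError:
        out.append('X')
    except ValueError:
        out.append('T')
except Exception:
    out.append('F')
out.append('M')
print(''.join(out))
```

Execution trace: 'J' (inner try body) → 'T' (inner except ValueError) → 'M' (after the try/except). Output: JTM

Answer: JTM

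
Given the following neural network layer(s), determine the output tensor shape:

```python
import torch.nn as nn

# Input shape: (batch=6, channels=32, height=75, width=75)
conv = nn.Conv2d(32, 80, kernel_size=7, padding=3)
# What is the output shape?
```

Input: (6, 32, 75, 75) -> Output: (6, 80, 75, 75)

Answer: (6, 80, 75, 75)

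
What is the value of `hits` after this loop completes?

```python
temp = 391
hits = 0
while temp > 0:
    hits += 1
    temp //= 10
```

Count digits by repeated division by 10
`hits` takes the values: 0 → 1 → 2 → 3

Answer: 3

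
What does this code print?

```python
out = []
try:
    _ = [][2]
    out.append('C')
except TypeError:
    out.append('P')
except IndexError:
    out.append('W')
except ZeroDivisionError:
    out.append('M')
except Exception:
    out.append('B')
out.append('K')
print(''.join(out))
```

Execution trace: 'W' (except IndexError) → 'K' (after the try/except). Output: WK

Answer: WK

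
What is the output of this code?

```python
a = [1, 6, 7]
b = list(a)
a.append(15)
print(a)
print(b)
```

Key concept: list() constructor creates copy.
Step by step:
`a = [1, 6, 7]` → a = [1, 6, 7]
`b = list(a)` → b = [1, 6, 7]
`a.append(15)` → a = [1, 6, 7, 15]
`print(a)` → prints [1, 6, 7, 15]
`print(b)` → prints [1, 6, 7]

Answer:
[1, 6, 7, 15]
[1, 6, 7]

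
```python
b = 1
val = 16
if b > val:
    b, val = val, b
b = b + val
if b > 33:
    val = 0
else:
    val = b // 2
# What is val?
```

Trace:
`b = 1` → b = 1
`val = 16` → val = 16
`if b > val: ...` → b > val is False → no variable changes
`b = b + val` → b = 17
`if b > 33: ...` → b > 33 is False, take else branch → val = 8
So val = 8

Answer: 8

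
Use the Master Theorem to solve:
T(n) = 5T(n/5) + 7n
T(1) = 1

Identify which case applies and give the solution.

a=5, b=5, f(n)=7n. log_5(5) = 1. Since c=1 = 1, Case 2 applies: T(n) = Θ(n^log_b(a) · log n) = O(n log n).

Answer: O(n log n) - Case 2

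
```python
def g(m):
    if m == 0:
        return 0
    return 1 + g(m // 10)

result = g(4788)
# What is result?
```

Count of digits of 4788: 4

Answer: 4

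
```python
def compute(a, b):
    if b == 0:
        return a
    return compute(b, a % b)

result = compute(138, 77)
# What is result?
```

compute(138, 77) -> compute(77, 61) -> compute(61, 16) -> compute(16, 13) -> compute(13, 3) -> compute(3, 1) -> compute(1, 0) -> 1

Answer: 1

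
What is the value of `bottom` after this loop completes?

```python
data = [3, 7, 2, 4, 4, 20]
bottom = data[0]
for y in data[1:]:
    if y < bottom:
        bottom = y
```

Minimum of [3, 7, 2, 4, 4, 20]
`bottom` takes the values: 3 → 2

Answer: 2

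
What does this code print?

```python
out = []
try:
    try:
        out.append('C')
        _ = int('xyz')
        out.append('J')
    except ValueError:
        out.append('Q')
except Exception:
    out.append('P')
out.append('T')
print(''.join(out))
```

Execution trace: 'C' (inner try body) → 'Q' (inner except ValueError) → 'T' (after the try/except). Output: CQT

Answer: CQT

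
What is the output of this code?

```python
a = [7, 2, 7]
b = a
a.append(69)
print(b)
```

Key concept: basic list aliasing.
Step by step:
`a = [7, 2, 7]` → a = [7, 2, 7]
`b = a` → b = [7, 2, 7] (same object as a)
`a.append(69)` → a = [7, 2, 7, 69] (same object as b); b = [7, 2, 7, 69] (same object as a)
`print(b)` → prints [7, 2, 7, 69]

Answer: [7, 2, 7, 69]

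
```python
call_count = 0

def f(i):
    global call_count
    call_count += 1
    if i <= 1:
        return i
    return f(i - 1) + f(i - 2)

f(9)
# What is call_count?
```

Calls(i) = 1 + Calls(i-1) + Calls(i-2); Calls(0)=Calls(1)=1. For i=9 this gives 109.

Answer: 109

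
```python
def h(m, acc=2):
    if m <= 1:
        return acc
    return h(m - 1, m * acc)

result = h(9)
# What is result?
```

Accumulator trace (n, acc): (9, 2) -> (8, 18) -> (7, 144) -> (6, 1008) -> (5, 6048) -> (4, 30240) -> (3, 120960) -> (2, 362880) -> (1, 725760) -> return 725760

Answer: 725760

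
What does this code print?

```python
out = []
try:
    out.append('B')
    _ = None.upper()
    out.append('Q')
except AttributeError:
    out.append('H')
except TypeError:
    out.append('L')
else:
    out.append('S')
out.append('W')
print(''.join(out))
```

Execution trace: 'B' (try body) → 'H' (except AttributeError) → 'W' (after the try/except). Output: BHW

Answer: BHW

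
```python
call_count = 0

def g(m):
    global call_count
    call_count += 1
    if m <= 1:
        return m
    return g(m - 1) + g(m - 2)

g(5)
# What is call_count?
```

Calls(m) = 1 + Calls(m-1) + Calls(m-2); Calls(0)=Calls(1)=1. For m=5 this gives 15.

Answer: 15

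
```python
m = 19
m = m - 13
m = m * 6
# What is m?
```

Trace:
`m = 19` → m = 19
`m = m - 13` → m = 6
`m = m * 6` → m = 36
So m = 36

Answer: 36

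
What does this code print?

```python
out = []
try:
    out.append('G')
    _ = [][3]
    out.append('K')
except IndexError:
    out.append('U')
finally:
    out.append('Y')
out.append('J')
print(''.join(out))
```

Execution trace: 'G' (try body) → 'U' (except IndexError) → 'Y' (finally) → 'J' (after the try/except). Output: GUYJ

Answer: GUYJ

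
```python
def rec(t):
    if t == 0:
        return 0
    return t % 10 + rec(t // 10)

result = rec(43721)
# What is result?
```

Sum of digits of 43721: 1 + 2 + 7 + 3 + 4 = 17

Answer: 17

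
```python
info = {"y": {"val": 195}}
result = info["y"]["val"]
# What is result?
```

Trace:
`info = {"y": {"val": 195}}` → info = {'y': {'val': 195}}
`result = info["y"]["val"]` → result = 195
So result = 195

Answer: 195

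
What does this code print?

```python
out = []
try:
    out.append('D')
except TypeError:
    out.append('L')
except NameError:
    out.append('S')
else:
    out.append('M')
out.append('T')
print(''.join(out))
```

Execution trace: 'D' (try body, no exception) → 'M' (else) → 'T' (after the try/except). Output: DMT

Answer: DMT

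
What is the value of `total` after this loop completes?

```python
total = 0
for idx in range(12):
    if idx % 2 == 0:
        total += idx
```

Sum of even numbers 0 to 11
`total` takes the values: 0 → 2 → 6 → 12 → 20 → 30

Answer: 30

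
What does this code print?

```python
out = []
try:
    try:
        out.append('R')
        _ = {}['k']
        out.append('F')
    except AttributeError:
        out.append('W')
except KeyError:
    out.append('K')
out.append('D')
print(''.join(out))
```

Execution trace: 'R' (try body) → 'K' (outer except KeyError) → 'D' (after the try/except). Output: RKD

Answer: RKD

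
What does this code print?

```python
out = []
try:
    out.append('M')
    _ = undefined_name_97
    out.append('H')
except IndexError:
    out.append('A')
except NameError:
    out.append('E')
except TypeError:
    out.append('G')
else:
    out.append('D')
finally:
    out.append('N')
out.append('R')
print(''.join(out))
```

Execution trace: 'M' (try body) → 'E' (except NameError) → 'N' (finally) → 'R' (after the try/except). Output: MENR

Answer: MENR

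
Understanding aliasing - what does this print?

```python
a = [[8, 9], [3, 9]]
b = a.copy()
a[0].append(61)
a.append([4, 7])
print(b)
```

Key concept: shallow copy with nested lists.
Step by step:
`a = [[8, 9], [3, 9]]` → a = [[8, 9], [3, 9]]
`b = a.copy()` → b = [[8, 9], [3, 9]]
`a[0].append(61)` → a = [[8, 9, 61], [3, 9]]; b = [[8, 9, 61], [3, 9]]
`a.append([4, 7])` → a = [[8, 9, 61], [3, 9], [4, 7]]
`print(b)` → prints [[8, 9, 61], [3, 9]]

Answer: [[8, 9, 61], [3, 9]]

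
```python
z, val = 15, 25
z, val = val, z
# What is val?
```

Trace:
`z, val = 15, 25` → z = 15; val = 25
`z, val = val, z` → z = 25; val = 15
So val = 15

Answer: 15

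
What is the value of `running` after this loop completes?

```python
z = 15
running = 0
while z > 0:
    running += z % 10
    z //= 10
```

Sum digits of 15
`running` takes the values: 0 → 5 → 6

Answer: 6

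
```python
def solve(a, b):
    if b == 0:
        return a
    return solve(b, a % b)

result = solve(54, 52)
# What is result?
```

solve(54, 52) -> solve(52, 2) -> solve(2, 0) -> 2

Answer: 2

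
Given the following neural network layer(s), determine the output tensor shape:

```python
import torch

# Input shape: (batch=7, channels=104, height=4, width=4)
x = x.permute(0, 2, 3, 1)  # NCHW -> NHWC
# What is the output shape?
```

Input: (7, 104, 4, 4) -> Output: (7, 4, 4, 104)

Answer: (7, 4, 4, 104)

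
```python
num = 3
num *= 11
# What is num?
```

Trace:
`num = 3` → num = 3
`num *= 11` → num = 33
So num = 33

Answer: 33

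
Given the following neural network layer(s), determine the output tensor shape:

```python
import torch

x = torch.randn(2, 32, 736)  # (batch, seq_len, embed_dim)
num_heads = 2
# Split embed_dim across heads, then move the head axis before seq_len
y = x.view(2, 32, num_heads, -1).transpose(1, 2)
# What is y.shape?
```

Input: (2, 32, 736) -> head_dim = 736 // 2 = 368; after view: (2, 32, 2, 368) -> after transpose(1, 2): (2, 2, 32, 368) -> Output: (2, 2, 32, 368)

Answer: (2, 2, 32, 368)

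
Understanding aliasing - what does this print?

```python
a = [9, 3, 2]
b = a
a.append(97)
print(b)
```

Key concept: basic list aliasing.
Step by step:
`a = [9, 3, 2]` → a = [9, 3, 2]
`b = a` → b = [9, 3, 2] (same object as a)
`a.append(97)` → a = [9, 3, 2, 97] (same object as b); b = [9, 3, 2, 97] (same object as a)
`print(b)` → prints [9, 3, 2, 97]

Answer: [9, 3, 2, 97]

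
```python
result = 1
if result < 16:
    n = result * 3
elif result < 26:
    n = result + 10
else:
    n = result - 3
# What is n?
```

Trace:
`result = 1` → result = 1
`if result < 16: ...` → result < 16 is True → n = 3
So n = 3

Answer: 3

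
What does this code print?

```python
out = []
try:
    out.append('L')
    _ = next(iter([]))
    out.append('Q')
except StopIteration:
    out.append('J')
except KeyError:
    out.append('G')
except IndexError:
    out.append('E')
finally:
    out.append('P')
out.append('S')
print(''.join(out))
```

Execution trace: 'L' (try body) → 'J' (except StopIteration) → 'P' (finally) → 'S' (after the try/except). Output: LJPS

Answer: LJPS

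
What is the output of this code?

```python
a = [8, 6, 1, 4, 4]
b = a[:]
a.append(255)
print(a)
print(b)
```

Key concept: slice [:] creates copy.
Step by step:
`a = [8, 6, 1, 4, 4]` → a = [8, 6, 1, 4, 4]
`b = a[:]` → b = [8, 6, 1, 4, 4]
`a.append(255)` → a = [8, 6, 1, 4, 4, 255]
`print(a)` → prints [8, 6, 1, 4, 4, 255]
`print(b)` → prints [8, 6, 1, 4, 4]

Answer:
[8, 6, 1, 4, 4, 255]
[8, 6, 1, 4, 4]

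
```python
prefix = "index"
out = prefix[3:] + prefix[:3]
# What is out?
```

Trace:
`prefix = "index"` → prefix = 'index'
`out = prefix[3:] + prefix[:3]` → out = 'exind'
So out = 'exind'

Answer: 'exind'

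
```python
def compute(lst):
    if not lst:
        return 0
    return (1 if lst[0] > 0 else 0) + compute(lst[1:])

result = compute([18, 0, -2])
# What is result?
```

Count of positive elements in [18, 0, -2] = 1

Answer: 1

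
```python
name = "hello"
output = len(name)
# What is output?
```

Trace:
`name = "hello"` → name = 'hello'
`output = len(name)` → output = 5
So output = 5

Answer: 5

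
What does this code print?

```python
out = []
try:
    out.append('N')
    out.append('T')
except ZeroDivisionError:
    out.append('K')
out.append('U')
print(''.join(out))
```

Execution trace: 'N' (try body) → 'T' (try body, no exception) → 'U' (after the try/except). Output: NTU

Answer: NTU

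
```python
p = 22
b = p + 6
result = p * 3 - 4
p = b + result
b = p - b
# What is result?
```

Trace:
`p = 22` → p = 22
`b = p + 6` → b = 28
`result = p * 3 - 4` → result = 62
`p = b + result` → p = 90
`b = p - b` → b = 62
So result = 62

Answer: 62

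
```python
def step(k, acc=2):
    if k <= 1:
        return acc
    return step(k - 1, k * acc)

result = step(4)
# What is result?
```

Accumulator trace (n, acc): (4, 2) -> (3, 8) -> (2, 24) -> (1, 48) -> return 48

Answer: 48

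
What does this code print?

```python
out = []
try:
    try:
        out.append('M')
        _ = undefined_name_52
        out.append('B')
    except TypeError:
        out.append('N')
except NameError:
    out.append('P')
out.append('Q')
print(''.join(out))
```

Execution trace: 'M' (try body) → 'P' (outer except NameError) → 'Q' (after the try/except). Output: MPQ

Answer: MPQ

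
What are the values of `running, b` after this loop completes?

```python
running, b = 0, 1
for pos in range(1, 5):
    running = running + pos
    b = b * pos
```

Sum and factorial of 1 to 4
`running, b` takes the values: (0, 1) → (1, 1) → (3, 1) → (3, 2) → (6, 2) → (6, 6) → (10, 6) → (10, 24)

Answer: 10, 24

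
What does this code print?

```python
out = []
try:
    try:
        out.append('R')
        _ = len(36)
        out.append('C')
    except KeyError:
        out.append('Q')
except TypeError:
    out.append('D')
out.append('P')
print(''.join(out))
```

Execution trace: 'R' (try body) → 'D' (outer except TypeError) → 'P' (after the try/except). Output: RDP

Answer: RDP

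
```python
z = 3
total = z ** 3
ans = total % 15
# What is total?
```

Trace:
`z = 3` → z = 3
`total = z ** 3` → total = 27
`ans = total % 15` → ans = 12
So total = 27

Answer: 27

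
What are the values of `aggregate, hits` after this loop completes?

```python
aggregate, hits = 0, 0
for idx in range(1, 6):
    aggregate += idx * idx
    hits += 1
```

Sum of squares and count
`aggregate, hits` takes the values: (0, 0) → (1, 0) → (1, 1) → (5, 1) → (5, 2) → (14, 2) → (14, 3) → (30, 3) → (30, 4) → (55, 4) → (55, 5)

Answer: 55, 5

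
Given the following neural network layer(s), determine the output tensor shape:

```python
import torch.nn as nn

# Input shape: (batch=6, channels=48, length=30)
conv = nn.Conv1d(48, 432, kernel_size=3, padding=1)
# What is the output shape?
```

Input: (6, 48, 30) -> Output: (6, 432, 30)

Answer: (6, 432, 30)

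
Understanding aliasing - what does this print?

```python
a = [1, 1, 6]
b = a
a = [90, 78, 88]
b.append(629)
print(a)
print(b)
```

Key concept: rebinding vs mutation: a is rebound to a new list, b still points at the original.
Step by step:
`a = [1, 1, 6]` → a = [1, 1, 6]
`b = a` → b = [1, 1, 6] (same object as a)
`a = [90, 78, 88]` → a = [90, 78, 88]
`b.append(629)` → b = [1, 1, 6, 629]
`print(a)` → prints [90, 78, 88]
`print(b)` → prints [1, 1, 6, 629]

Answer:
[90, 78, 88]
[1, 1, 6, 629]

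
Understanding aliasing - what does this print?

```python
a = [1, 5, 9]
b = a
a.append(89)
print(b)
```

Key concept: basic list aliasing.
Step by step:
`a = [1, 5, 9]` → a = [1, 5, 9]
`b = a` → b = [1, 5, 9] (same object as a)
`a.append(89)` → a = [1, 5, 9, 89] (same object as b); b = [1, 5, 9, 89] (same object as a)
`print(b)` → prints [1, 5, 9, 89]

Answer: [1, 5, 9, 89]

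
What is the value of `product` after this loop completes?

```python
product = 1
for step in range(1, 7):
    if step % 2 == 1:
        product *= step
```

Product of odd numbers 1 to 6
`product` takes the values: 1 → 3 → 15

Answer: 15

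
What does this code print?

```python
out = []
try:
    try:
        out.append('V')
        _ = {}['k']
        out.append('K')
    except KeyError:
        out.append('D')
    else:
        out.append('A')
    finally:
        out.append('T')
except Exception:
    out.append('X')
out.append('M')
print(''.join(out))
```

Execution trace: 'V' (inner try body) → 'D' (inner except KeyError) → 'T' (inner finally) → 'M' (after the try/except). Output: VDTM

Answer: VDTM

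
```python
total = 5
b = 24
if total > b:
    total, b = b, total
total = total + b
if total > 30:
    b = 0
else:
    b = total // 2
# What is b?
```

Trace:
`total = 5` → total = 5
`b = 24` → b = 24
`if total > b: ...` → total > b is False → no variable changes
`total = total + b` → total = 29
`if total > 30: ...` → total > 30 is False, take else branch → b = 14
So b = 14

Answer: 14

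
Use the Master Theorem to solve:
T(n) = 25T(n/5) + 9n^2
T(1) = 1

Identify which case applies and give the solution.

a=25, b=5, f(n)=9n^2. log_5(25) = 2. Since c=2 = 2, Case 2 applies: T(n) = Θ(n^log_b(a) · log n) = O(n^2 log n).

Answer: O(n^2 log n) - Case 2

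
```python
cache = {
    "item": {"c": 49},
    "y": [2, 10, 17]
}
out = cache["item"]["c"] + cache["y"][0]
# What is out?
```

Trace:
`cache = { ...` → cache = {'item': {'c': 49}, 'y': [2, 10, 17]}
`out = cache["item"]["c"] + cache["y"][0]` → out = 51
So out = 51

Answer: 51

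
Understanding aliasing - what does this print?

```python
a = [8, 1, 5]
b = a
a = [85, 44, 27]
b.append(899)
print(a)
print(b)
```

Key concept: rebinding vs mutation: a is rebound to a new list, b still points at the original.
Step by step:
`a = [8, 1, 5]` → a = [8, 1, 5]
`b = a` → b = [8, 1, 5] (same object as a)
`a = [85, 44, 27]` → a = [85, 44, 27]
`b.append(899)` → b = [8, 1, 5, 899]
`print(a)` → prints [85, 44, 27]
`print(b)` → prints [8, 1, 5, 899]

Answer:
[85, 44, 27]
[8, 1, 5, 899]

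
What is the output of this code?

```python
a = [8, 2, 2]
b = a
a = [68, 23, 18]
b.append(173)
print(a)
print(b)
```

Key concept: rebinding vs mutation: a is rebound to a new list, b still points at the original.
Step by step:
`a = [8, 2, 2]` → a = [8, 2, 2]
`b = a` → b = [8, 2, 2] (same object as a)
`a = [68, 23, 18]` → a = [68, 23, 18]
`b.append(173)` → b = [8, 2, 2, 173]
`print(a)` → prints [68, 23, 18]
`print(b)` → prints [8, 2, 2, 173]

Answer:
[68, 23, 18]
[8, 2, 2, 173]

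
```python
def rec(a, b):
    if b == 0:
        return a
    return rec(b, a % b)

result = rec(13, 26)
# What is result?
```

rec(13, 26) -> rec(26, 13) -> rec(13, 0) -> 13

Answer: 13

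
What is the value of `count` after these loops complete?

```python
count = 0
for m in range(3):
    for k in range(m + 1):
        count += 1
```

Triangle: 1 + 2 + ... + 3
`count` takes the values: 0 → 1 → 2 → 3 → 4 → 5 → 6

Answer: 6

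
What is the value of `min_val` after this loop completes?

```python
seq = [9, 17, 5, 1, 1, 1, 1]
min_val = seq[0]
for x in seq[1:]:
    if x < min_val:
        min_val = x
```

Minimum of [9, 17, 5, 1, 1, 1, 1]
`min_val` takes the values: 9 → 5 → 1

Answer: 1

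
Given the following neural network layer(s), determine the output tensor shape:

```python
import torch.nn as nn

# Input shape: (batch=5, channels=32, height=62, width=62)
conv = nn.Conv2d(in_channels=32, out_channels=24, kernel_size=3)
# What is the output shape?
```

Input: (5, 32, 62, 62) -> Output: (5, 24, 60, 60)

Answer: (5, 24, 60, 60)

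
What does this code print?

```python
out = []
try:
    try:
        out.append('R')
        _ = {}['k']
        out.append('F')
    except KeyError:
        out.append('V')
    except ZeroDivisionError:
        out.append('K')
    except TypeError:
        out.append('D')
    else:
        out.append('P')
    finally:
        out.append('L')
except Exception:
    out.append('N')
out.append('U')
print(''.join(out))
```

Execution trace: 'R' (inner try body) → 'V' (inner except KeyError) → 'L' (inner finally) → 'U' (after the try/except). Output: RVLU

Answer: RVLU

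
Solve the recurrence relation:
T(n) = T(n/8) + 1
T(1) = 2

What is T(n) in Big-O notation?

Each step divides n by 8 and adds 1. After log_8(n) steps we reach T(1)=2. So T(n) = 1·log_8(n) + 2 = O(log n).

Answer: O(log n)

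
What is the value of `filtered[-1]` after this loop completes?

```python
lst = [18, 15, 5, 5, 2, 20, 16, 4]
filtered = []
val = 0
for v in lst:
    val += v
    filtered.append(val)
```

Cumulative sum ends at 85
`filtered` takes the values: [] → [18] → [18, 33] → [18, 33, 38] → [18, 33, 38, 43] → [18, 33, 38, 43, 45] → [18, 33, 38, 43, 45, 65] → [18, 33, 38, 43, 45, 65, 81] → [18, 33, 38, 43, 45, 65, 81, 85]
So `filtered[-1]` = 85

Answer: 85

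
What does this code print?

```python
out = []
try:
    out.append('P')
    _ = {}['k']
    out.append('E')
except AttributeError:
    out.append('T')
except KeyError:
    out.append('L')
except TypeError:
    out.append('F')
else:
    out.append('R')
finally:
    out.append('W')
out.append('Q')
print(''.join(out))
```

Execution trace: 'P' (try body) → 'L' (except KeyError) → 'W' (finally) → 'Q' (after the try/except). Output: PLWQ

Answer: PLWQ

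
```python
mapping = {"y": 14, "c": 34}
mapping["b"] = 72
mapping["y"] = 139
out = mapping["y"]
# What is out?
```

Trace:
`mapping = {"y": 14, "c": 34}` → mapping = {'y': 14, 'c': 34}
`mapping["b"] = 72` → mapping = {'y': 14, 'c': 34, 'b': 72}
`mapping["y"] = 139` → mapping = {'y': 139, 'c': 34, 'b': 72}
`out = mapping["y"]` → out = 139
So out = 139

Answer: 139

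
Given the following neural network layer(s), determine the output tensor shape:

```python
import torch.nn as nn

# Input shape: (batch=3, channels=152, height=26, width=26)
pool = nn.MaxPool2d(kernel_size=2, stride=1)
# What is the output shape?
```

Input: (3, 152, 26, 26) -> Output: (3, 152, 25, 25)

Answer: (3, 152, 25, 25)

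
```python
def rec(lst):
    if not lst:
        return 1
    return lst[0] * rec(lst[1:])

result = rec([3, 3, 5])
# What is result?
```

Product over [3, 3, 5] = 3 * 3 * 5 = 45

Answer: 45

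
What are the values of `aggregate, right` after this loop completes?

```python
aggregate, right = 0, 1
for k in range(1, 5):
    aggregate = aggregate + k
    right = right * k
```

Sum and factorial of 1 to 4
`aggregate, right` takes the values: (0, 1) → (1, 1) → (3, 1) → (3, 2) → (6, 2) → (6, 6) → (10, 6) → (10, 24)

Answer: 10, 24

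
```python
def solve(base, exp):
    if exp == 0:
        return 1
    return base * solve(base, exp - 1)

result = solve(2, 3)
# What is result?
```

solve(2, 3) = 2 * 2 * 2 = 8

Answer: 8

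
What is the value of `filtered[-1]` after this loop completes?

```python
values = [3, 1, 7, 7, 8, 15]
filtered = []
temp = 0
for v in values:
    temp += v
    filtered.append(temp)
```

Cumulative sum ends at 41
`filtered` takes the values: [] → [3] → [3, 4] → [3, 4, 11] → [3, 4, 11, 18] → [3, 4, 11, 18, 26] → [3, 4, 11, 18, 26, 41]
So `filtered[-1]` = 41

Answer: 41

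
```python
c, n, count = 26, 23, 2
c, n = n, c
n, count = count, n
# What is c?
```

Trace:
`c, n, count = 26, 23, 2` → c = 26; n = 23; count = 2
`c, n = n, c` → c = 23; n = 26
`n, count = count, n` → n = 2; count = 26
So c = 23

Answer: 23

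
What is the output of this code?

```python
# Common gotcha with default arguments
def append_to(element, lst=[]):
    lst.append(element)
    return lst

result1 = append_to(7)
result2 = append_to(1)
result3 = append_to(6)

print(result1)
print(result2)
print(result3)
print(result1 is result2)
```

Key concept: mutable default argument gotcha.
Step by step:
`result1 = append_to(7)` → result1 = [7]
`result2 = append_to(1)` → result1 = [7, 1] (same object as result2); result2 = [7, 1] (same object as result1)
`result3 = append_to(6)` → result1 = [7, 1, 6] (same object as result2, result3); result2 = [7, 1, 6] (same object as result1, result3); result3 = [7, 1, 6] (same object as result1, result2)
`print(result1)` → prints [7, 1, 6]
`print(result2)` → prints [7, 1, 6]
`print(result3)` → prints [7, 1, 6]
`print(result1 is result2)` → prints True

Answer:
[7, 1, 6]
[7, 1, 6]
[7, 1, 6]
True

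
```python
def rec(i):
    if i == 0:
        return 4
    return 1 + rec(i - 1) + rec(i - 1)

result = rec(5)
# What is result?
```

rec(i) = 1 + 2·rec(i-1), rec(0)=4. Closed form: (4+1)·2^5 - 1 = 159.

Answer: 159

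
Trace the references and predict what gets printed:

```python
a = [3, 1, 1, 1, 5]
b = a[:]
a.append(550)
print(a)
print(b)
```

Key concept: slice [:] creates copy.
Step by step:
`a = [3, 1, 1, 1, 5]` → a = [3, 1, 1, 1, 5]
`b = a[:]` → b = [3, 1, 1, 1, 5]
`a.append(550)` → a = [3, 1, 1, 1, 5, 550]
`print(a)` → prints [3, 1, 1, 1, 5, 550]
`print(b)` → prints [3, 1, 1, 1, 5]

Answer:
[3, 1, 1, 1, 5, 550]
[3, 1, 1, 1, 5]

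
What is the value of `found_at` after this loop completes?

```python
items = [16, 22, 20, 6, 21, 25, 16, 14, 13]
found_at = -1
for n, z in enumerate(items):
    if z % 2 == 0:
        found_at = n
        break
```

First even number index in [16, 22, 20, 6, 21, 25, 16, 14, 13]
`found_at` takes the values: -1 → 0

Answer: 0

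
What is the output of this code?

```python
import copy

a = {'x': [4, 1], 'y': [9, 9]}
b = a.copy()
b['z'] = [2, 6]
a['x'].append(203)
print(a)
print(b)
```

Key concept: shallow copy of dict with mutable values.
Step by step:
`a = {'x': [4, 1], 'y': [9, 9]}` → a = {'x': [4, 1], 'y': [9, 9]}
`b = a.copy()` → b = {'x': [4, 1], 'y': [9, 9]}
`b['z'] = [2, 6]` → b = {'x': [4, 1], 'y': [9, 9], 'z': [2, 6]}
`a['x'].append(203)` → a = {'x': [4, 1, 203], 'y': [9, 9]}; b = {'x': [4, 1, 203], 'y': [9, 9], 'z': [2, 6]}
`print(a)` → prints {'x': [4, 1, 203], 'y': [9, 9]}
`print(b)` → prints {'x': [4, 1, 203], 'y': [9, 9], 'z': [2, 6]}

Answer:
{'x': [4, 1, 203], 'y': [9, 9]}
{'x': [4, 1, 203], 'y': [9, 9], 'z': [2, 6]}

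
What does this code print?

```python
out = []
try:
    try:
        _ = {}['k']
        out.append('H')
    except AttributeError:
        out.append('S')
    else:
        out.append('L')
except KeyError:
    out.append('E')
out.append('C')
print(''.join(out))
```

Execution trace: 'E' (outer except KeyError) → 'C' (after the try/except). Output: EC

Answer: EC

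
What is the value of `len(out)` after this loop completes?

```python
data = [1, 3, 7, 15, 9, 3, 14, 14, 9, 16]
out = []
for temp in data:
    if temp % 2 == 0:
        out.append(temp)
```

Count even numbers in [1, 3, 7, 15, 9, 3, 14, 14, 9, 16]
`out` takes the values: [] → [14] → [14, 14] → [14, 14, 16]
So `len(out)` = 3

Answer: 3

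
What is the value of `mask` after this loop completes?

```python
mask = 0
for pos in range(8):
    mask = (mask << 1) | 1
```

Build 8 consecutive 1-bits: 0b11111111
`mask` takes the values: 0 → 1 → 3 → 7 → 15 → 31 → 63 → 127 → 255

Answer: 255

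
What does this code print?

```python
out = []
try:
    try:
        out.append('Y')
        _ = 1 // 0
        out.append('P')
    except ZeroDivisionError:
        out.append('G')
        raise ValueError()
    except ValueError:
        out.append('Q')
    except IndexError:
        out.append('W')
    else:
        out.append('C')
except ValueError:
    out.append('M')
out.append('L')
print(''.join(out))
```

Execution trace: 'Y' (inner try body) → 'G' (inner except ZeroDivisionError) → 'M' (outer except ValueError) → 'L' (after the try/except). Output: YGML

Answer: YGML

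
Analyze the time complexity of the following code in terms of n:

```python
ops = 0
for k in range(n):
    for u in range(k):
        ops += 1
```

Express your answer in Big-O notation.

Each loop level contributes: n × n. Multiplying the contributions gives O(n^2).

Answer: O(n^2)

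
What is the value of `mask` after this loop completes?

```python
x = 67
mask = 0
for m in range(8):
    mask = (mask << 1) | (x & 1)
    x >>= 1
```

Reverse lowest 8 bits of 67
`mask` takes the values: 0 → 1 → 3 → 6 → 12 → 24 → 48 → 97 → 194

Answer: 194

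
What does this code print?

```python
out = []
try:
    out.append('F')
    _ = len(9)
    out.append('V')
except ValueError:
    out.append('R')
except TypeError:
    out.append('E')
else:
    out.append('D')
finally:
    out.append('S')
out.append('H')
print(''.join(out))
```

Execution trace: 'F' (try body) → 'E' (except TypeError) → 'S' (finally) → 'H' (after the try/except). Output: FESH

Answer: FESH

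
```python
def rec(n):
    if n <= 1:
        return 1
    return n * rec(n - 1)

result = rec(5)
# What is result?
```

rec(5) = 5 * 4 * 3 * 2 * 1 = 120

Answer: 120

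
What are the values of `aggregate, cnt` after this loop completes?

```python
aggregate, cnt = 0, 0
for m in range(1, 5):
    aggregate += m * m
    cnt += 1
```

Sum of squares and count
`aggregate, cnt` takes the values: (0, 0) → (1, 0) → (1, 1) → (5, 1) → (5, 2) → (14, 2) → (14, 3) → (30, 3) → (30, 4)

Answer: 30, 4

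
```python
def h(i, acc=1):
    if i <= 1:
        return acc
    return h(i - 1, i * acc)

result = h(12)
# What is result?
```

Accumulator trace (n, acc): (12, 1) -> (11, 12) -> (10, 132) -> (9, 1320) -> (8, 11880) -> (7, 95040) -> (6, 665280) -> (5, 3991680) -> (4, 19958400) -> (3, 79833600) -> (2, 239500800) -> (1, 479001600) -> return 479001600

Answer: 479001600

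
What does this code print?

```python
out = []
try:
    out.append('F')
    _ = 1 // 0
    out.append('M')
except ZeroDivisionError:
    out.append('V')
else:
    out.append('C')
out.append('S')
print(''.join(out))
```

Execution trace: 'F' (try body) → 'V' (except ZeroDivisionError) → 'S' (after the try/except). Output: FVS

Answer: FVS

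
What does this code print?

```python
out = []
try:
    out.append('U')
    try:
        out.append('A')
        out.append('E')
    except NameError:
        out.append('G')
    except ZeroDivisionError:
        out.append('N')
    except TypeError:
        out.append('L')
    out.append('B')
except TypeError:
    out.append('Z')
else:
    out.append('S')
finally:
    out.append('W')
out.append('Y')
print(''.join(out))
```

Execution trace: 'U' (try body) → 'A' (inner try body) → 'E' (inner try body, no exception) → 'B' (try body, no exception) → 'S' (else) → 'W' (finally) → 'Y' (after the try/except). Output: UAEBSWY

Answer: UAEBSWY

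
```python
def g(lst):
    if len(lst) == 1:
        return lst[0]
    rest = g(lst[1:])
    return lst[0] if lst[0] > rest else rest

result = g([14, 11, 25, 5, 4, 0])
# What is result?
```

Recursive max over [14, 11, 25, 5, 4, 0] = 25

Answer: 25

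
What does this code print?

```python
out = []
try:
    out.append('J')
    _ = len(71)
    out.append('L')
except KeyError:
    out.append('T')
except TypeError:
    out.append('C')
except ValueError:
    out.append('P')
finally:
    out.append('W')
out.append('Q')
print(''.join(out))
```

Execution trace: 'J' (try body) → 'C' (except TypeError) → 'W' (finally) → 'Q' (after the try/except). Output: JCWQ

Answer: JCWQ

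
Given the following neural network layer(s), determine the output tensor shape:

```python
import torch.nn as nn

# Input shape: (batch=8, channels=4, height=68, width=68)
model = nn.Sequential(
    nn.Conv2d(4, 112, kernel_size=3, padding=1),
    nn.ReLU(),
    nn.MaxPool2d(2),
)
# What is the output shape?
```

Input: (8, 4, 68, 68) -> after Conv2d: (8, 112, 68, 68) -> after ReLU: (8, 112, 68, 68) -> Output: (8, 112, 34, 34)

Answer: (8, 112, 34, 34)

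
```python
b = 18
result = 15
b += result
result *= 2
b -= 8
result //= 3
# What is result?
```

Trace:
`b = 18` → b = 18
`result = 15` → result = 15
`b += result` → b = 33
`result *= 2` → result = 30
`b -= 8` → b = 25
`result //= 3` → result = 10
So result = 10

Answer: 10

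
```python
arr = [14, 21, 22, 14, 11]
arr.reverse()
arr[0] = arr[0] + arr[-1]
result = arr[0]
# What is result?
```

Trace:
`arr = [14, 21, 22, 14, 11]` → arr = [14, 21, 22, 14, 11]
`arr.reverse()` → arr = [11, 14, 22, 21, 14]
`arr[0] = arr[0] + arr[-1]` → arr = [25, 14, 22, 21, 14]
`result = arr[0]` → result = 25
So result = 25

Answer: 25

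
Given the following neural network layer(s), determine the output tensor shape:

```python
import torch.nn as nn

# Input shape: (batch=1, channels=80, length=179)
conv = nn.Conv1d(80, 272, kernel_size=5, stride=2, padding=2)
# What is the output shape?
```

Input: (1, 80, 179) -> Output: (1, 272, 90)

Answer: (1, 272, 90)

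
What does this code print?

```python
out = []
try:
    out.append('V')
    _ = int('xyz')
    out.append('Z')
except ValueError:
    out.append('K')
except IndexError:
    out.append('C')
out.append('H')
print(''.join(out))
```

Execution trace: 'V' (try body) → 'K' (except ValueError) → 'H' (after the try/except). Output: VKH

Answer: VKH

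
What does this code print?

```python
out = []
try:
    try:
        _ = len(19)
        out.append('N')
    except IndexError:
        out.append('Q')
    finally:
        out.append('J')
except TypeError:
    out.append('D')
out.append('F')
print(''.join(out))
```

Execution trace: 'J' (finally) → 'D' (outer except TypeError) → 'F' (after the try/except). Output: JDF

Answer: JDF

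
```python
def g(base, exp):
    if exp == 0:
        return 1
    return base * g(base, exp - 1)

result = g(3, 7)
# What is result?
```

g(3, 7) = 3 * 3 * 3 * 3 * 3 * 3 * 3 = 2187

Answer: 2187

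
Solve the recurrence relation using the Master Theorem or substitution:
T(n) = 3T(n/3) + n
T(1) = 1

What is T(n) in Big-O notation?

By Master Theorem: a=3, b=3, f(n)=n. Since log_3(3) = 1 and f(n) = Θ(n^1), Case 2 applies. T(n) = O(n log n).

Answer: O(n log n)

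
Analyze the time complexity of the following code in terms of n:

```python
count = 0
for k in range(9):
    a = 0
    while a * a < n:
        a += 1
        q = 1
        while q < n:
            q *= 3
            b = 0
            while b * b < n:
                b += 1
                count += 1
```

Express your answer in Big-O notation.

Each loop level contributes: 1 × √n × log n × √n. Multiplying the contributions gives O(n log n).

Answer: O(n log n)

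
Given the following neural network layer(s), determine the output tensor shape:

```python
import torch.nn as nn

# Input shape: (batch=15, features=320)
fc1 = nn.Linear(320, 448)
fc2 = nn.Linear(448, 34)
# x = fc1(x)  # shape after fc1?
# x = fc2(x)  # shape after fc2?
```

Input: (15, 320) -> after fc1: (15, 448) -> Output: (15, 34)

Answer: (15, 34)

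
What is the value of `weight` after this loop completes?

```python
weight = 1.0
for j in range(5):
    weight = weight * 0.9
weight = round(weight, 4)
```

Exponential decay: 1.0 * 0.9^5
`weight` takes the values: 1.0 → 0.9 → 0.81 → 0.729 → 0.6561 → 0.59049 → 0.5905

Answer: 0.5905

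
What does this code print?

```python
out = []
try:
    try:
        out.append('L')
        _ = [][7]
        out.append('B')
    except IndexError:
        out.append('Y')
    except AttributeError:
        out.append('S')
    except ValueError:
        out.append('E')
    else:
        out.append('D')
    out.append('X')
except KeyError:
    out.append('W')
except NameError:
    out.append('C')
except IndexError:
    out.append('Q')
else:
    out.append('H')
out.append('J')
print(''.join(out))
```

Execution trace: 'L' (inner try body) → 'Y' (inner except IndexError) → 'X' (try body, no exception) → 'H' (else) → 'J' (after the try/except). Output: LYXHJ

Answer: LYXHJ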